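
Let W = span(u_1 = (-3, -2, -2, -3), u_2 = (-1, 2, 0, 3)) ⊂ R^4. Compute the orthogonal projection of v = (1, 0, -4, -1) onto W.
proj_W(v) = (-8/11, -8/11, -6/11, -12/11)

Set up U = [u_1 | ... | u_2] ∈ R^(4×2). The projector onto W = col(U) is P = U (U^T U)^(-1) U^T.
Compute U^T U =
  [26, -10]
  [-10, 14],
and U^T v = (8, -4).
Solve U^T U · c = U^T v for the coefficients: c = (3/11, -1/11). The projection is proj_W(v) = U c.
Check: (v - proj_W(v)) · u_1 = 0  (should be 0).
Check: (v - proj_W(v)) · u_2 = 0  (should be 0).
Result: proj_W(v) = (-8/11, -8/11, -6/11, -12/11).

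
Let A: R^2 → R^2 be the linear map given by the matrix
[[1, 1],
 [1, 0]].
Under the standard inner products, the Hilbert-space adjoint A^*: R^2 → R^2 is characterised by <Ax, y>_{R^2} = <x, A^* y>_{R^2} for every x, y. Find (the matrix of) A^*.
A^* = A^T =
[[1, 1],
 [1, 0]]

For real matrices with standard dot products, the defining identity <Ax, y> = <x, A^* y> gives (Ax)^T y = x^T (A^*) y, i.e. x^T A^T y = x^T (A^*) y. Since this holds for all x, y, we must have A^* = A^T. Therefore
A^* =
[[1, 1],
 [1, 0]].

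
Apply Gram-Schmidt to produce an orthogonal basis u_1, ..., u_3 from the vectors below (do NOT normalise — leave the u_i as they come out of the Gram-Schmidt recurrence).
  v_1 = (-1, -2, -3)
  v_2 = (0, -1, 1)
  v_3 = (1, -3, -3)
Orthogonal basis:
  u_1 = (-1, -2, -3)
  u_2 = (-1/14, -8/7, 11/14)
  u_3 = (55/27, -11/27, -11/27)

Apply the Gram-Schmidt recurrence
  u_1 = v_1
  u_i = v_i − Σ_{j<i} ((v_i · u_j) / (u_j · u_j)) · u_j.

Step by step this gives:
  u_1 = (-1, -2, -3)
  u_2 = (-1/14, -8/7, 11/14)
  u_3 = (55/27, -11/27, -11/27)

Orthogonality check:
  u_2 · u_1 = 0 (should be 0)
  u_3 · u_1 = 0 (should be 0)
  u_3 · u_2 = 0 (should be 0)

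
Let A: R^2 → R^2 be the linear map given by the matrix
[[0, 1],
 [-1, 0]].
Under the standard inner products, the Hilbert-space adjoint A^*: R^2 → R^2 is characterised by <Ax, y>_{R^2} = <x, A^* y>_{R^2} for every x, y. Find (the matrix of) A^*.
A^* = A^T =
[[0, -1],
 [1, 0]]

For real matrices with standard dot products, the defining identity <Ax, y> = <x, A^* y> gives (Ax)^T y = x^T (A^*) y, i.e. x^T A^T y = x^T (A^*) y. Since this holds for all x, y, we must have A^* = A^T. Therefore
A^* =
[[0, -1],
 [1, 0]].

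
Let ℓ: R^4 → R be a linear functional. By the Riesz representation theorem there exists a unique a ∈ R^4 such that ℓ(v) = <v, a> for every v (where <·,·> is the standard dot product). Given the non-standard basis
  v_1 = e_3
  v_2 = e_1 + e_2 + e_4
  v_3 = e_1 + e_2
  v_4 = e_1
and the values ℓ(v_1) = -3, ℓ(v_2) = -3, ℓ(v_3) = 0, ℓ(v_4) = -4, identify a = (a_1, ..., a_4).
a = (-4, 4, -3, -3)

Write a = (a_1, ..., a_4) in the standard basis. For each basis vector v_i, ℓ(v_i) = <v_i, a> is a linear equation in the a_j's. Collect the n equations into a matrix system V a = ℓ, where row i of V is v_i (expressed in the standard basis). Since V is invertible (lower-triangular with 1s on the diagonal, up to permutation), solve by back-substitution:
  V =
[[0, 0, 1, 0],
 [1, 1, 0, 1],
 [1, 1, 0, 0],
 [1, 0, 0, 0]]
  V a = (-3, -3, 0, -4)
Solving gives a = (-4, 4, -3, -3).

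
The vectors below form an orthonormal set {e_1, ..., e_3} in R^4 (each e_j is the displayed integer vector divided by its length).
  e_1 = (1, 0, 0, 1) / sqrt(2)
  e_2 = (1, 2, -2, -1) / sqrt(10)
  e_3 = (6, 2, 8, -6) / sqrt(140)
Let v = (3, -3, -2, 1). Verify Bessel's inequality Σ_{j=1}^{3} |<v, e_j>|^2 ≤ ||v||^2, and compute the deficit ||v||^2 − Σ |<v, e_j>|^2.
Σ |<v, e_j>|^2 = 61/7; ||v||^2 = 23; deficit = 100/7

Write each e_j = u_j / sqrt(<u_j, u_j>) where u_j is the displayed integer vector. Then <v, e_j> = <v, u_j> / sqrt(<u_j, u_j>), so |<v, e_j>|^2 = <v, u_j>^2 / <u_j, u_j>.
Coefficients: <v, e_1> = 4/sqrt(2), <v, e_2> = 0/sqrt(10), <v, e_3> = -10/sqrt(140).
Square and sum: Σ |<v, e_j>|^2 = 61/7.
Compute ||v||^2 = v·v = 23.
Deficit = 23 − 61/7 = 100/7 ≥ 0, confirming Bessel's inequality. (The deficit equals ||v − Σ <v,e_j> e_j||^2, the squared distance from v to span{e_j}.)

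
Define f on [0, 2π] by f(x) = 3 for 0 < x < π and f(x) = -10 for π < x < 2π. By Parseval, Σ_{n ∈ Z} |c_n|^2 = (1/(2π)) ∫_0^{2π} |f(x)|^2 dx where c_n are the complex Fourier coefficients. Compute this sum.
Σ |c_n|^2 = 109/2

Parseval equates the L^2 energy of f (normalised by 1/(2π)) with the ℓ^2 sum of its Fourier coefficients: (1/(2π)) ∫_0^{2π} |f|^2 = Σ |c_n|^2.
Compute the left side: (1/(2π)) [∫_0^π 3^2 dx + ∫_π^{2π} (-10)^2 dx] = (1/(2π)) · (9π + 100π) = (9 + 100)/2 = 109/2.
So Σ_{n ∈ Z} |c_n|^2 = 109/2.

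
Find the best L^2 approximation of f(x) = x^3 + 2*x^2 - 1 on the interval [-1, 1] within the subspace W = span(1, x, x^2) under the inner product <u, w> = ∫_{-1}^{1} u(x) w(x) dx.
g(x) = 2*x^2 + 3*x/5 - 1

The best approximation g ∈ W is the orthogonal projection of f onto W. Writing g = a_0 + a_1 x + a_2 x^2, the coefficients solve the normal equations G · a = b where
  G_{ij} = <φ_i, φ_j> and b_i = <f, φ_i>, with φ_0 = 1, φ_1 = x, φ_2 = x^2.
G =
  [2, 0, 2/3]
  [0, 2/3, 0]
  [2/3, 0, 2/5],
b = (-2/3, 2/5, 2/15).
Solving gives a_0 = -1, a_1 = 3/5, a_2 = 2, so
  g(x) = 2*x^2 + 3*x/5 - 1.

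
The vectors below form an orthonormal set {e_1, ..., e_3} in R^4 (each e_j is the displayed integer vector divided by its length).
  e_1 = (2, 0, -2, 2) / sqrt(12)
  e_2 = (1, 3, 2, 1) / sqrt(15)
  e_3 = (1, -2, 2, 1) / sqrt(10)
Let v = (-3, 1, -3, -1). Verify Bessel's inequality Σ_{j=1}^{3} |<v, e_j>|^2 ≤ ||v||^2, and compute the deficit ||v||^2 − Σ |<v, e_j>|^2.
Σ |<v, e_j>|^2 = 18; ||v||^2 = 20; deficit = 2

Write each e_j = u_j / sqrt(<u_j, u_j>) where u_j is the displayed integer vector. Then <v, e_j> = <v, u_j> / sqrt(<u_j, u_j>), so |<v, e_j>|^2 = <v, u_j>^2 / <u_j, u_j>.
Coefficients: <v, e_1> = -2/sqrt(12), <v, e_2> = -7/sqrt(15), <v, e_3> = -12/sqrt(10).
Square and sum: Σ |<v, e_j>|^2 = 18.
Compute ||v||^2 = v·v = 20.
Deficit = 20 − 18 = 2 ≥ 0, confirming Bessel's inequality. (The deficit equals ||v − Σ <v,e_j> e_j||^2, the squared distance from v to span{e_j}.)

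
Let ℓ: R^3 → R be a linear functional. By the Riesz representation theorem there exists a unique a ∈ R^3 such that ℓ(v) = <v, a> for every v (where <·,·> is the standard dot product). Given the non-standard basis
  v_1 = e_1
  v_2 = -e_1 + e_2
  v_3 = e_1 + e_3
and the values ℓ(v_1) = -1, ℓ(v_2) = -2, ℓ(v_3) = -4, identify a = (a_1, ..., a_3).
a = (-1, -3, -3)

Write a = (a_1, ..., a_3) in the standard basis. For each basis vector v_i, ℓ(v_i) = <v_i, a> is a linear equation in the a_j's. Collect the n equations into a matrix system V a = ℓ, where row i of V is v_i (expressed in the standard basis). Since V is invertible (lower-triangular with 1s on the diagonal, up to permutation), solve by back-substitution:
  V =
[[1, 0, 0],
 [-1, 1, 0],
 [1, 0, 1]]
  V a = (-1, -2, -4)
Solving gives a = (-1, -3, -3).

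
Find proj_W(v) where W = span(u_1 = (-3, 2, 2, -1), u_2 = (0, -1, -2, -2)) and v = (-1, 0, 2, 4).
proj_W(v) = (63/146, 81/73, 183/73, 429/146)

Set up U = [u_1 | ... | u_2] ∈ R^(4×2). The projector onto W = col(U) is P = U (U^T U)^(-1) U^T.
Compute U^T U =
  [18, -4]
  [-4, 9],
and U^T v = (3, -12).
Solve U^T U · c = U^T v for the coefficients: c = (-21/146, -102/73). The projection is proj_W(v) = U c.
Check: (v - proj_W(v)) · u_1 = 0  (should be 0).
Check: (v - proj_W(v)) · u_2 = 0  (should be 0).
Result: proj_W(v) = (63/146, 81/73, 183/73, 429/146).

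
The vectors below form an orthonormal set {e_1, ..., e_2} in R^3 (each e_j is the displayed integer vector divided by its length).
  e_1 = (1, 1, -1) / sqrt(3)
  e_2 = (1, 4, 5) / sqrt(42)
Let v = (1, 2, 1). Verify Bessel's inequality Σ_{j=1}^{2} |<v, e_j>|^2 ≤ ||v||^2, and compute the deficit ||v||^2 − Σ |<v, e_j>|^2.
Σ |<v, e_j>|^2 = 6; ||v||^2 = 6; deficit = 0

Write each e_j = u_j / sqrt(<u_j, u_j>) where u_j is the displayed integer vector. Then <v, e_j> = <v, u_j> / sqrt(<u_j, u_j>), so |<v, e_j>|^2 = <v, u_j>^2 / <u_j, u_j>.
Coefficients: <v, e_1> = 2/sqrt(3), <v, e_2> = 14/sqrt(42).
Square and sum: Σ |<v, e_j>|^2 = 6.
Compute ||v||^2 = v·v = 6.
Deficit = 6 − 6 = 0 ≥ 0, confirming Bessel's inequality. (The deficit equals ||v − Σ <v,e_j> e_j||^2, the squared distance from v to span{e_j}.)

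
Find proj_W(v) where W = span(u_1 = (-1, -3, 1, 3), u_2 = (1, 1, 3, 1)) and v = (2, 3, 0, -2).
proj_W(v) = (76/59, 181/59, 18/59, -134/59)

Set up U = [u_1 | ... | u_2] ∈ R^(4×2). The projector onto W = col(U) is P = U (U^T U)^(-1) U^T.
Compute U^T U =
  [20, 2]
  [2, 12],
and U^T v = (-17, 3).
Solve U^T U · c = U^T v for the coefficients: c = (-105/118, 47/118). The projection is proj_W(v) = U c.
Check: (v - proj_W(v)) · u_1 = 0  (should be 0).
Check: (v - proj_W(v)) · u_2 = 0  (should be 0).
Result: proj_W(v) = (76/59, 181/59, 18/59, -134/59).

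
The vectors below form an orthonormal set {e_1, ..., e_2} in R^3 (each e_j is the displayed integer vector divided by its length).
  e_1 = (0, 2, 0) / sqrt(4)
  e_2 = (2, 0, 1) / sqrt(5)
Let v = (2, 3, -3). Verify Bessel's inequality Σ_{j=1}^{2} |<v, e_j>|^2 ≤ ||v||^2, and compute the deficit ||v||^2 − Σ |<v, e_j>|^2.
Σ |<v, e_j>|^2 = 46/5; ||v||^2 = 22; deficit = 64/5

Write each e_j = u_j / sqrt(<u_j, u_j>) where u_j is the displayed integer vector. Then <v, e_j> = <v, u_j> / sqrt(<u_j, u_j>), so |<v, e_j>|^2 = <v, u_j>^2 / <u_j, u_j>.
Coefficients: <v, e_1> = 6/sqrt(4), <v, e_2> = 1/sqrt(5).
Square and sum: Σ |<v, e_j>|^2 = 46/5.
Compute ||v||^2 = v·v = 22.
Deficit = 22 − 46/5 = 64/5 ≥ 0, confirming Bessel's inequality. (The deficit equals ||v − Σ <v,e_j> e_j||^2, the squared distance from v to span{e_j}.)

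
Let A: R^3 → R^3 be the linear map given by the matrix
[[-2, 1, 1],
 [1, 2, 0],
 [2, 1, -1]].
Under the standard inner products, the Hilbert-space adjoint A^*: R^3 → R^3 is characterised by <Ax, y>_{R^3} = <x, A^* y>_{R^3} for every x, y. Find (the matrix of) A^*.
A^* = A^T =
[[-2, 1, 2],
 [1, 2, 1],
 [1, 0, -1]]

For real matrices with standard dot products, the defining identity <Ax, y> = <x, A^* y> gives (Ax)^T y = x^T (A^*) y, i.e. x^T A^T y = x^T (A^*) y. Since this holds for all x, y, we must have A^* = A^T. Therefore
A^* =
[[-2, 1, 2],
 [1, 2, 1],
 [1, 0, -1]].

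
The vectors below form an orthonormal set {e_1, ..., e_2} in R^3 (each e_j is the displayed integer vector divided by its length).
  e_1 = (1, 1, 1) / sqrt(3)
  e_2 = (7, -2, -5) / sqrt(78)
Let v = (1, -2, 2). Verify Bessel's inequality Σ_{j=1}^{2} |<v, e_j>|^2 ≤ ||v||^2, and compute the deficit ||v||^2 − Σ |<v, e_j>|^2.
Σ |<v, e_j>|^2 = 9/26; ||v||^2 = 9; deficit = 225/26

Write each e_j = u_j / sqrt(<u_j, u_j>) where u_j is the displayed integer vector. Then <v, e_j> = <v, u_j> / sqrt(<u_j, u_j>), so |<v, e_j>|^2 = <v, u_j>^2 / <u_j, u_j>.
Coefficients: <v, e_1> = 1/sqrt(3), <v, e_2> = 1/sqrt(78).
Square and sum: Σ |<v, e_j>|^2 = 9/26.
Compute ||v||^2 = v·v = 9.
Deficit = 9 − 9/26 = 225/26 ≥ 0, confirming Bessel's inequality. (The deficit equals ||v − Σ <v,e_j> e_j||^2, the squared distance from v to span{e_j}.)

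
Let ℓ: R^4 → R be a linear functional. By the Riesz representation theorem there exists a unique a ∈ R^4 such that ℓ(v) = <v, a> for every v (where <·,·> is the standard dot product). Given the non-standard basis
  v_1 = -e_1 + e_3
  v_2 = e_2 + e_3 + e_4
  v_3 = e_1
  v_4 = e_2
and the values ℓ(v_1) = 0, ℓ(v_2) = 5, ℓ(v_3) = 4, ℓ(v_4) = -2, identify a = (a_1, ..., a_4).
a = (4, -2, 4, 3)

Write a = (a_1, ..., a_4) in the standard basis. For each basis vector v_i, ℓ(v_i) = <v_i, a> is a linear equation in the a_j's. Collect the n equations into a matrix system V a = ℓ, where row i of V is v_i (expressed in the standard basis). Since V is invertible (lower-triangular with 1s on the diagonal, up to permutation), solve by back-substitution:
  V =
[[-1, 0, 1, 0],
 [0, 1, 1, 1],
 [1, 0, 0, 0],
 [0, 1, 0, 0]]
  V a = (0, 5, 4, -2)
Solving gives a = (4, -2, 4, 3).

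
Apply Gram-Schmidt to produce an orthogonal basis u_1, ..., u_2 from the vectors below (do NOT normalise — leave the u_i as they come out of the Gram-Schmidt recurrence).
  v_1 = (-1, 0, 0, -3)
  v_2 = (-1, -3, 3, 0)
Orthogonal basis:
  u_1 = (-1, 0, 0, -3)
  u_2 = (-9/10, -3, 3, 3/10)

Apply the Gram-Schmidt recurrence
  u_1 = v_1
  u_i = v_i − Σ_{j<i} ((v_i · u_j) / (u_j · u_j)) · u_j.

Step by step this gives:
  u_1 = (-1, 0, 0, -3)
  u_2 = (-9/10, -3, 3, 3/10)

Orthogonality check:
  u_2 · u_1 = 0 (should be 0)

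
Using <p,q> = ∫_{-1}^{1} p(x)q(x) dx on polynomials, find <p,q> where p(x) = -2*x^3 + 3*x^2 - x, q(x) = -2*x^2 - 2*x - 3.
<p,q> = -82/15

Expand the product: p(x)·q(x) = 4*x^5 - 2*x^4 + 2*x^3 - 7*x^2 + 3*x.
∫_{-1}^{1} of each monomial x^k gives [2/(k+1) if k even, 0 if k odd]. Integrating term-by-term (or equivalently evaluating the antiderivative F(x) = 2*x^6/3 - 2*x^5/5 + x^4/2 - 7*x^3/3 + 3*x^2/2 at the endpoints):
  F(1) − F(−1) = -1/15 − (27/5) = -82/15.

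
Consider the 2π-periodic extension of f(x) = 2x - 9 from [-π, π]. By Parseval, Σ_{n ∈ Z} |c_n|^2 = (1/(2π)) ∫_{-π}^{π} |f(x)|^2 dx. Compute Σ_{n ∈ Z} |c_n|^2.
Σ |c_n|^2 = 4π^2/3 + 81

Expand and integrate term by term over [-π, π]:
  ∫ (2x)^2 dx = 4·(2π^3/3); ∫ 2·2·(-9)·x dx = 0 (odd integrand); ∫ (-9)^2 dx = 81·2π.
So (1/(2π)) ∫_{-π}^{π} (2x - 9)^2 dx = 4π^2/3 + 81 = 4π^2/3 + 81.
Parseval ⇒ Σ |c_n|^2 = 4π^2/3 + 81.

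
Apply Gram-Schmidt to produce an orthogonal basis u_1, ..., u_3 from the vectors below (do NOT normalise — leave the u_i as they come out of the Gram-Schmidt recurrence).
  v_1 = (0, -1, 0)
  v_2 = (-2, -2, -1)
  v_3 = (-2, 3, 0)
Orthogonal basis:
  u_1 = (0, -1, 0)
  u_2 = (-2, 0, -1)
  u_3 = (-2/5, 0, 4/5)

Apply the Gram-Schmidt recurrence
  u_1 = v_1
  u_i = v_i − Σ_{j<i} ((v_i · u_j) / (u_j · u_j)) · u_j.

Step by step this gives:
  u_1 = (0, -1, 0)
  u_2 = (-2, 0, -1)
  u_3 = (-2/5, 0, 4/5)

Orthogonality check:
  u_2 · u_1 = 0 (should be 0)
  u_3 · u_1 = 0 (should be 0)
  u_3 · u_2 = 0 (should be 0)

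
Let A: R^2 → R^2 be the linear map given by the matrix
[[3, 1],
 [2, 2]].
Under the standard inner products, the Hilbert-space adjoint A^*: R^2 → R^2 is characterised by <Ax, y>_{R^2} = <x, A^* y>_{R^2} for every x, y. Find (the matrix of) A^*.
A^* = A^T =
[[3, 2],
 [1, 2]]

For real matrices with standard dot products, the defining identity <Ax, y> = <x, A^* y> gives (Ax)^T y = x^T (A^*) y, i.e. x^T A^T y = x^T (A^*) y. Since this holds for all x, y, we must have A^* = A^T. Therefore
A^* =
[[3, 2],
 [1, 2]].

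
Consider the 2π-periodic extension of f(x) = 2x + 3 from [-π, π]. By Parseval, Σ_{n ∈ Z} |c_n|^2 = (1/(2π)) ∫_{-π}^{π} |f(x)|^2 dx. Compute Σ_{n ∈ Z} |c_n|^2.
Σ |c_n|^2 = 4π^2/3 + 9

Expand and integrate term by term over [-π, π]:
  ∫ (2x)^2 dx = 4·(2π^3/3); ∫ 2·2·(3)·x dx = 0 (odd integrand); ∫ 3^2 dx = 9·2π.
So (1/(2π)) ∫_{-π}^{π} (2x + 3)^2 dx = 4π^2/3 + 9 = 4π^2/3 + 9.
Parseval ⇒ Σ |c_n|^2 = 4π^2/3 + 9.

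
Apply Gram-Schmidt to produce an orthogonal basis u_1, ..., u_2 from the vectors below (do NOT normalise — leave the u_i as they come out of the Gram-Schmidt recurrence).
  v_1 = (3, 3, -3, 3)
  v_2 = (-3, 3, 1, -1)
Orthogonal basis:
  u_1 = (3, 3, -3, 3)
  u_2 = (-5/2, 7/2, 1/2, -1/2)

Apply the Gram-Schmidt recurrence
  u_1 = v_1
  u_i = v_i − Σ_{j<i} ((v_i · u_j) / (u_j · u_j)) · u_j.

Step by step this gives:
  u_1 = (3, 3, -3, 3)
  u_2 = (-5/2, 7/2, 1/2, -1/2)

Orthogonality check:
  u_2 · u_1 = 0 (should be 0)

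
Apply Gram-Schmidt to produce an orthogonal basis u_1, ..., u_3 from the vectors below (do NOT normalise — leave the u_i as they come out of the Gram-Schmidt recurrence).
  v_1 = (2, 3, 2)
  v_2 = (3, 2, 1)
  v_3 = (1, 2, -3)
Orthogonal basis:
  u_1 = (2, 3, 2)
  u_2 = (23/17, -8/17, -11/17)
  u_3 = (-11/21, 44/21, -55/21)

Apply the Gram-Schmidt recurrence
  u_1 = v_1
  u_i = v_i − Σ_{j<i} ((v_i · u_j) / (u_j · u_j)) · u_j.

Step by step this gives:
  u_1 = (2, 3, 2)
  u_2 = (23/17, -8/17, -11/17)
  u_3 = (-11/21, 44/21, -55/21)

Orthogonality check:
  u_2 · u_1 = 0 (should be 0)
  u_3 · u_1 = 0 (should be 0)
  u_3 · u_2 = 0 (should be 0)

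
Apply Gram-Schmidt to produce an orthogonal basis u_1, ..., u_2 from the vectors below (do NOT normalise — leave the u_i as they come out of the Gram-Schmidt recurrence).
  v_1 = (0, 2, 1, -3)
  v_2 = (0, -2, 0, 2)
Orthogonal basis:
  u_1 = (0, 2, 1, -3)
  u_2 = (0, -4/7, 5/7, -1/7)

Apply the Gram-Schmidt recurrence
  u_1 = v_1
  u_i = v_i − Σ_{j<i} ((v_i · u_j) / (u_j · u_j)) · u_j.

Step by step this gives:
  u_1 = (0, 2, 1, -3)
  u_2 = (0, -4/7, 5/7, -1/7)

Orthogonality check:
  u_2 · u_1 = 0 (should be 0)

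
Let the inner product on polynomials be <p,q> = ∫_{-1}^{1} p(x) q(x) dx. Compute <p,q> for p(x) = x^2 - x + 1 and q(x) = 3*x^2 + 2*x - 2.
<p,q> = -52/15

Expand the product: p(x)·q(x) = 3*x^4 - x^3 - x^2 + 4*x - 2.
∫_{-1}^{1} of each monomial x^k gives [2/(k+1) if k even, 0 if k odd]. Integrating term-by-term (or equivalently evaluating the antiderivative F(x) = 3*x^5/5 - x^4/4 - x^3/3 + 2*x^2 - 2*x at the endpoints):
  F(1) − F(−1) = 1/60 − (209/60) = -52/15.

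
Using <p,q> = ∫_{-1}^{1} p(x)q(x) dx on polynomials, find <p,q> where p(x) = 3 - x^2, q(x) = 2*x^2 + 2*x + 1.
<p,q> = 128/15

Expand the product: p(x)·q(x) = -2*x^4 - 2*x^3 + 5*x^2 + 6*x + 3.
∫_{-1}^{1} of each monomial x^k gives [2/(k+1) if k even, 0 if k odd]. Integrating term-by-term (or equivalently evaluating the antiderivative F(x) = -2*x^5/5 - x^4/2 + 5*x^3/3 + 3*x^2 + 3*x at the endpoints):
  F(1) − F(−1) = 203/30 − (-53/30) = 128/15.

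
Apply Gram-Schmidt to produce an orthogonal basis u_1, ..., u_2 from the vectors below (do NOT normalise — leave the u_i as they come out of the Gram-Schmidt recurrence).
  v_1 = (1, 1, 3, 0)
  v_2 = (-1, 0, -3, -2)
Orthogonal basis:
  u_1 = (1, 1, 3, 0)
  u_2 = (-1/11, 10/11, -3/11, -2)

Apply the Gram-Schmidt recurrence
  u_1 = v_1
  u_i = v_i − Σ_{j<i} ((v_i · u_j) / (u_j · u_j)) · u_j.

Step by step this gives:
  u_1 = (1, 1, 3, 0)
  u_2 = (-1/11, 10/11, -3/11, -2)

Orthogonality check:
  u_2 · u_1 = 0 (should be 0)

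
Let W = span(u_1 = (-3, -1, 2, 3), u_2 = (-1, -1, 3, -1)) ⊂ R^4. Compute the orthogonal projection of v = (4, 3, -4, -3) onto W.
proj_W(v) = (960/227, 416/227, -976/227, -672/227)

Set up U = [u_1 | ... | u_2] ∈ R^(4×2). The projector onto W = col(U) is P = U (U^T U)^(-1) U^T.
Compute U^T U =
  [23, 7]
  [7, 12],
and U^T v = (-32, -16).
Solve U^T U · c = U^T v for the coefficients: c = (-272/227, -144/227). The projection is proj_W(v) = U c.
Check: (v - proj_W(v)) · u_1 = 0  (should be 0).
Check: (v - proj_W(v)) · u_2 = 0  (should be 0).
Result: proj_W(v) = (960/227, 416/227, -976/227, -672/227).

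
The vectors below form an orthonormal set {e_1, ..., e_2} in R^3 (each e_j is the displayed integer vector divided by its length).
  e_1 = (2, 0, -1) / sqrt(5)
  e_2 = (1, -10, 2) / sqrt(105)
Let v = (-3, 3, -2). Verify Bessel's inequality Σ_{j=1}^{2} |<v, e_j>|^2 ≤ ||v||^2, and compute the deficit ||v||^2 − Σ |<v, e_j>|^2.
Σ |<v, e_j>|^2 = 341/21; ||v||^2 = 22; deficit = 121/21

Write each e_j = u_j / sqrt(<u_j, u_j>) where u_j is the displayed integer vector. Then <v, e_j> = <v, u_j> / sqrt(<u_j, u_j>), so |<v, e_j>|^2 = <v, u_j>^2 / <u_j, u_j>.
Coefficients: <v, e_1> = -4/sqrt(5), <v, e_2> = -37/sqrt(105).
Square and sum: Σ |<v, e_j>|^2 = 341/21.
Compute ||v||^2 = v·v = 22.
Deficit = 22 − 341/21 = 121/21 ≥ 0, confirming Bessel's inequality. (The deficit equals ||v − Σ <v,e_j> e_j||^2, the squared distance from v to span{e_j}.)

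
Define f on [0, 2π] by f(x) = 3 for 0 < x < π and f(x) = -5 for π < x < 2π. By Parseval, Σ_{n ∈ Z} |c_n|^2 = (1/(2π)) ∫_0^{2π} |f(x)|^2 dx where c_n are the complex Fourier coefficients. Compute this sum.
Σ |c_n|^2 = 17

Parseval equates the L^2 energy of f (normalised by 1/(2π)) with the ℓ^2 sum of its Fourier coefficients: (1/(2π)) ∫_0^{2π} |f|^2 = Σ |c_n|^2.
Compute the left side: (1/(2π)) [∫_0^π 3^2 dx + ∫_π^{2π} (-5)^2 dx] = (1/(2π)) · (9π + 25π) = (9 + 25)/2 = 17.
So Σ_{n ∈ Z} |c_n|^2 = 17.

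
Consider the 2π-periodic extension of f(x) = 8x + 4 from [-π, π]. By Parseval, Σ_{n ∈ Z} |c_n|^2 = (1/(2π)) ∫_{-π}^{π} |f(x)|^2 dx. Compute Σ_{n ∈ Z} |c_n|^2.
Σ |c_n|^2 = 64π^2/3 + 16

Expand and integrate term by term over [-π, π]:
  ∫ (8x)^2 dx = 64·(2π^3/3); ∫ 2·8·(4)·x dx = 0 (odd integrand); ∫ 4^2 dx = 16·2π.
So (1/(2π)) ∫_{-π}^{π} (8x + 4)^2 dx = 64π^2/3 + 16 = 64π^2/3 + 16.
Parseval ⇒ Σ |c_n|^2 = 64π^2/3 + 16.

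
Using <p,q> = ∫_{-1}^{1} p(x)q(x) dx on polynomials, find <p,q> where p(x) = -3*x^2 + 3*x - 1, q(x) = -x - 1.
<p,q> = 2

Expand the product: p(x)·q(x) = 3*x^3 - 2*x + 1.
∫_{-1}^{1} of each monomial x^k gives [2/(k+1) if k even, 0 if k odd]. Integrating term-by-term (or equivalently evaluating the antiderivative F(x) = 3*x^4/4 - x^2 + x at the endpoints):
  F(1) − F(−1) = 3/4 − (-5/4) = 2.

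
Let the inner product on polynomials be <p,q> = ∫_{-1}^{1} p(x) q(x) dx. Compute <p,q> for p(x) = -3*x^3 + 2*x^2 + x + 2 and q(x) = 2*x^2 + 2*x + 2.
<p,q> = 208/15

Expand the product: p(x)·q(x) = -6*x^5 - 2*x^4 + 10*x^2 + 6*x + 4.
∫_{-1}^{1} of each monomial x^k gives [2/(k+1) if k even, 0 if k odd]. Integrating term-by-term (or equivalently evaluating the antiderivative F(x) = -x^6 - 2*x^5/5 + 10*x^3/3 + 3*x^2 + 4*x at the endpoints):
  F(1) − F(−1) = 134/15 − (-74/15) = 208/15.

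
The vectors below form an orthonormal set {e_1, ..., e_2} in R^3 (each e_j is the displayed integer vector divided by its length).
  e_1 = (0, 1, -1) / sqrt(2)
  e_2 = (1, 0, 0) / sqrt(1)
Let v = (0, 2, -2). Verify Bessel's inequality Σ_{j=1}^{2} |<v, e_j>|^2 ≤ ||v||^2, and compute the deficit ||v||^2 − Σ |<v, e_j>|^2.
Σ |<v, e_j>|^2 = 8; ||v||^2 = 8; deficit = 0

Write each e_j = u_j / sqrt(<u_j, u_j>) where u_j is the displayed integer vector. Then <v, e_j> = <v, u_j> / sqrt(<u_j, u_j>), so |<v, e_j>|^2 = <v, u_j>^2 / <u_j, u_j>.
Coefficients: <v, e_1> = 4/sqrt(2), <v, e_2> = 0/sqrt(1).
Square and sum: Σ |<v, e_j>|^2 = 8.
Compute ||v||^2 = v·v = 8.
Deficit = 8 − 8 = 0 ≥ 0, confirming Bessel's inequality. (The deficit equals ||v − Σ <v,e_j> e_j||^2, the squared distance from v to span{e_j}.)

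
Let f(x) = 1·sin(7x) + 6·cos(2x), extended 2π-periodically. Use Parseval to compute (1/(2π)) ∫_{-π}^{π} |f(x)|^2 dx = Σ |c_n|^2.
Σ |c_n|^2 = 37/2

Expand |f|^2 and use orthogonality of {sin(nx), cos(mx)} on [-π, π]:
  ∫_{-π}^{π} sin(nx)^2 dx = π, ∫ cos(mx)^2 dx = π, and cross terms integrate to 0.
So ∫_{-π}^{π} f(x)^2 dx = 1^2 · π + 6^2 · π = (1 + 36)π.
Divide by 2π: (1 + 36)/2 = 37/2.
By Parseval, this equals Σ |c_n|^2.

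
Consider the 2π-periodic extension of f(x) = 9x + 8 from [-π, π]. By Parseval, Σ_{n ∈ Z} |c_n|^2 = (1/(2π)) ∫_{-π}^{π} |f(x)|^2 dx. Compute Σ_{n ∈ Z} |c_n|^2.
Σ |c_n|^2 = 27π^2 + 64

Expand and integrate term by term over [-π, π]:
  ∫ (9x)^2 dx = 81·(2π^3/3); ∫ 2·9·(8)·x dx = 0 (odd integrand); ∫ 8^2 dx = 64·2π.
So (1/(2π)) ∫_{-π}^{π} (9x + 8)^2 dx = 81π^2/3 + 64 = 27π^2 + 64.
Parseval ⇒ Σ |c_n|^2 = 27π^2 + 64.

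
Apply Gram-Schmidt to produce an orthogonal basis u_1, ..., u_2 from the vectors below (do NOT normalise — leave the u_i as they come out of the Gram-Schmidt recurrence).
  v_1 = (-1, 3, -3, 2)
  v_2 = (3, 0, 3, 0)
Orthogonal basis:
  u_1 = (-1, 3, -3, 2)
  u_2 = (57/23, 36/23, 33/23, 24/23)

Apply the Gram-Schmidt recurrence
  u_1 = v_1
  u_i = v_i − Σ_{j<i} ((v_i · u_j) / (u_j · u_j)) · u_j.

Step by step this gives:
  u_1 = (-1, 3, -3, 2)
  u_2 = (57/23, 36/23, 33/23, 24/23)

Orthogonality check:
  u_2 · u_1 = 0 (should be 0)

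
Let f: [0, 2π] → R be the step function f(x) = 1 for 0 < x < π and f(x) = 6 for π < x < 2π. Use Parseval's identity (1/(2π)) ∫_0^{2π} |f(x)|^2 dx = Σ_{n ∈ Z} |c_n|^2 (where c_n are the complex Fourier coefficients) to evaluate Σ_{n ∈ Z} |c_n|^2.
Σ |c_n|^2 = 37/2

Parseval equates the L^2 energy of f (normalised by 1/(2π)) with the ℓ^2 sum of its Fourier coefficients: (1/(2π)) ∫_0^{2π} |f|^2 = Σ |c_n|^2.
Compute the left side: (1/(2π)) [∫_0^π 1^2 dx + ∫_π^{2π} 6^2 dx] = (1/(2π)) · (1π + 36π) = (1 + 36)/2 = 37/2.
So Σ_{n ∈ Z} |c_n|^2 = 37/2.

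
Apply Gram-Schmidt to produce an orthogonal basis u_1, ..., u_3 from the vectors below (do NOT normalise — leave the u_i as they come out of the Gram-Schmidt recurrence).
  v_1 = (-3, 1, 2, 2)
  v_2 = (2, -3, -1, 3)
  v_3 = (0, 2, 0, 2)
Orthogonal basis:
  u_1 = (-3, 1, 2, 2)
  u_2 = (7/6, -49/18, -4/9, 32/9)
  u_3 = (354/389, 730/389, -246/389, 412/389)

Apply the Gram-Schmidt recurrence
  u_1 = v_1
  u_i = v_i − Σ_{j<i} ((v_i · u_j) / (u_j · u_j)) · u_j.

Step by step this gives:
  u_1 = (-3, 1, 2, 2)
  u_2 = (7/6, -49/18, -4/9, 32/9)
  u_3 = (354/389, 730/389, -246/389, 412/389)

Orthogonality check:
  u_2 · u_1 = 0 (should be 0)
  u_3 · u_1 = 0 (should be 0)
  u_3 · u_2 = 0 (should be 0)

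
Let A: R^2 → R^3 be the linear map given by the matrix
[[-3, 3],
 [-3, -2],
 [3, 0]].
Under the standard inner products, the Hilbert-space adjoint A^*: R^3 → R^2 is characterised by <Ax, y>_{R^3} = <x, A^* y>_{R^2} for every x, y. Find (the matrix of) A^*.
A^* = A^T =
[[-3, -3, 3],
 [3, -2, 0]]

For real matrices with standard dot products, the defining identity <Ax, y> = <x, A^* y> gives (Ax)^T y = x^T (A^*) y, i.e. x^T A^T y = x^T (A^*) y. Since this holds for all x, y, we must have A^* = A^T. Therefore
A^* =
[[-3, -3, 3],
 [3, -2, 0]].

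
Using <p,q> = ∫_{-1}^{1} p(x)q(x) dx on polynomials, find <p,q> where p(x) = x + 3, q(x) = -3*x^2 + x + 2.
<p,q> = 20/3

Expand the product: p(x)·q(x) = -3*x^3 - 8*x^2 + 5*x + 6.
∫_{-1}^{1} of each monomial x^k gives [2/(k+1) if k even, 0 if k odd]. Integrating term-by-term (or equivalently evaluating the antiderivative F(x) = -3*x^4/4 - 8*x^3/3 + 5*x^2/2 + 6*x at the endpoints):
  F(1) − F(−1) = 61/12 − (-19/12) = 20/3.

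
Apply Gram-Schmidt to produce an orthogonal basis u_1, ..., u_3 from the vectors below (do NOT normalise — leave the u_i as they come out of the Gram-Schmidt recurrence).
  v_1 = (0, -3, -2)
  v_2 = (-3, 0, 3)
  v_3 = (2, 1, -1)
Orthogonal basis:
  u_1 = (0, -3, -2)
  u_2 = (-3, -18/13, 27/13)
  u_3 = (3/22, -1/11, 3/22)

Apply the Gram-Schmidt recurrence
  u_1 = v_1
  u_i = v_i − Σ_{j<i} ((v_i · u_j) / (u_j · u_j)) · u_j.

Step by step this gives:
  u_1 = (0, -3, -2)
  u_2 = (-3, -18/13, 27/13)
  u_3 = (3/22, -1/11, 3/22)

Orthogonality check:
  u_2 · u_1 = 0 (should be 0)
  u_3 · u_1 = 0 (should be 0)
  u_3 · u_2 = 0 (should be 0)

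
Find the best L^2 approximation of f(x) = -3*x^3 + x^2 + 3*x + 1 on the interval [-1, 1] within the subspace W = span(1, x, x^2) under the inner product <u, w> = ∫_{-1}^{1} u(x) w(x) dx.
g(x) = x^2 + 6*x/5 + 1

The best approximation g ∈ W is the orthogonal projection of f onto W. Writing g = a_0 + a_1 x + a_2 x^2, the coefficients solve the normal equations G · a = b where
  G_{ij} = <φ_i, φ_j> and b_i = <f, φ_i>, with φ_0 = 1, φ_1 = x, φ_2 = x^2.
G =
  [2, 0, 2/3]
  [0, 2/3, 0]
  [2/3, 0, 2/5],
b = (8/3, 4/5, 16/15).
Solving gives a_0 = 1, a_1 = 6/5, a_2 = 1, so
  g(x) = x^2 + 6*x/5 + 1.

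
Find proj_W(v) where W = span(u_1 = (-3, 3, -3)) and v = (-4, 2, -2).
proj_W(v) = (-8/3, 8/3, -8/3)

Set up U = [u_1 | ... | u_1] ∈ R^(3×1). The projector onto W = col(U) is P = U (U^T U)^(-1) U^T.
Compute U^T U =
  [27],
and U^T v = (24).
Solve U^T U · c = U^T v for the coefficients: c = (8/9). The projection is proj_W(v) = U c.
Check: (v - proj_W(v)) · u_1 = 0  (should be 0).
Result: proj_W(v) = (-8/3, 8/3, -8/3).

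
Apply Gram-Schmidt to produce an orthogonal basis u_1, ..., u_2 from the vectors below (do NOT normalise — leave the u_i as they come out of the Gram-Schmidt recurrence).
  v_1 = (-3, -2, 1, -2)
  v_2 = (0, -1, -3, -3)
Orthogonal basis:
  u_1 = (-3, -2, 1, -2)
  u_2 = (5/6, -4/9, -59/18, -22/9)

Apply the Gram-Schmidt recurrence
  u_1 = v_1
  u_i = v_i − Σ_{j<i} ((v_i · u_j) / (u_j · u_j)) · u_j.

Step by step this gives:
  u_1 = (-3, -2, 1, -2)
  u_2 = (5/6, -4/9, -59/18, -22/9)

Orthogonality check:
  u_2 · u_1 = 0 (should be 0)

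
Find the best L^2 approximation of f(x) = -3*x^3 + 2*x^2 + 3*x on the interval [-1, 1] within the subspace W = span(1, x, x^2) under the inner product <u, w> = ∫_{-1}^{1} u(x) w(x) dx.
g(x) = 2*x^2 + 6*x/5

The best approximation g ∈ W is the orthogonal projection of f onto W. Writing g = a_0 + a_1 x + a_2 x^2, the coefficients solve the normal equations G · a = b where
  G_{ij} = <φ_i, φ_j> and b_i = <f, φ_i>, with φ_0 = 1, φ_1 = x, φ_2 = x^2.
G =
  [2, 0, 2/3]
  [0, 2/3, 0]
  [2/3, 0, 2/5],
b = (4/3, 4/5, 4/5).
Solving gives a_0 = 0, a_1 = 6/5, a_2 = 2, so
  g(x) = 2*x^2 + 6*x/5.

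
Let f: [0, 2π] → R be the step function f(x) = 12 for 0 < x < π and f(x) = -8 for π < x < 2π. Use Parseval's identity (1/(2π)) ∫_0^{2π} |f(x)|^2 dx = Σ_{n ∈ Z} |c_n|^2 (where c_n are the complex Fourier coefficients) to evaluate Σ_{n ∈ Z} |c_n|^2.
Σ |c_n|^2 = 104

Parseval equates the L^2 energy of f (normalised by 1/(2π)) with the ℓ^2 sum of its Fourier coefficients: (1/(2π)) ∫_0^{2π} |f|^2 = Σ |c_n|^2.
Compute the left side: (1/(2π)) [∫_0^π 12^2 dx + ∫_π^{2π} (-8)^2 dx] = (1/(2π)) · (144π + 64π) = (144 + 64)/2 = 104.
So Σ_{n ∈ Z} |c_n|^2 = 104.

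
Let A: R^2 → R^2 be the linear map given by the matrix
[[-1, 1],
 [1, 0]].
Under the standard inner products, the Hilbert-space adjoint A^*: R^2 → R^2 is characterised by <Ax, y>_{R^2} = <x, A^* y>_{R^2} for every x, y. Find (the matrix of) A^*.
A^* = A^T =
[[-1, 1],
 [1, 0]]

For real matrices with standard dot products, the defining identity <Ax, y> = <x, A^* y> gives (Ax)^T y = x^T (A^*) y, i.e. x^T A^T y = x^T (A^*) y. Since this holds for all x, y, we must have A^* = A^T. Therefore
A^* =
[[-1, 1],
 [1, 0]].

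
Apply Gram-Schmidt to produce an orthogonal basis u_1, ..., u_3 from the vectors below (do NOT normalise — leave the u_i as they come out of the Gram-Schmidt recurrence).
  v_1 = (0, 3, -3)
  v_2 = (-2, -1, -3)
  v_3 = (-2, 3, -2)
Orthogonal basis:
  u_1 = (0, 3, -3)
  u_2 = (-2, -2, -2)
  u_3 = (-5/3, 5/6, 5/6)

Apply the Gram-Schmidt recurrence
  u_1 = v_1
  u_i = v_i − Σ_{j<i} ((v_i · u_j) / (u_j · u_j)) · u_j.

Step by step this gives:
  u_1 = (0, 3, -3)
  u_2 = (-2, -2, -2)
  u_3 = (-5/3, 5/6, 5/6)

Orthogonality check:
  u_2 · u_1 = 0 (should be 0)
  u_3 · u_1 = 0 (should be 0)
  u_3 · u_2 = 0 (should be 0)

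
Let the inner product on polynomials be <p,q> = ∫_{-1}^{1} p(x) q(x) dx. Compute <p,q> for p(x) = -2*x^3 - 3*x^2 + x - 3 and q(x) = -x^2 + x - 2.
<p,q> = 286/15

Expand the product: p(x)·q(x) = 2*x^5 + x^4 + 10*x^2 - 5*x + 6.
∫_{-1}^{1} of each monomial x^k gives [2/(k+1) if k even, 0 if k odd]. Integrating term-by-term (or equivalently evaluating the antiderivative F(x) = x^6/3 + x^5/5 + 10*x^3/3 - 5*x^2/2 + 6*x at the endpoints):
  F(1) − F(−1) = 221/30 − (-117/10) = 286/15.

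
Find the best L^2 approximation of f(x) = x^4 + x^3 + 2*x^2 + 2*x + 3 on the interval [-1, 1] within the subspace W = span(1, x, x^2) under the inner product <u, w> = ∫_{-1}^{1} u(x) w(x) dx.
g(x) = 20*x^2/7 + 13*x/5 + 102/35

The best approximation g ∈ W is the orthogonal projection of f onto W. Writing g = a_0 + a_1 x + a_2 x^2, the coefficients solve the normal equations G · a = b where
  G_{ij} = <φ_i, φ_j> and b_i = <f, φ_i>, with φ_0 = 1, φ_1 = x, φ_2 = x^2.
G =
  [2, 0, 2/3]
  [0, 2/3, 0]
  [2/3, 0, 2/5],
b = (116/15, 26/15, 108/35).
Solving gives a_0 = 102/35, a_1 = 13/5, a_2 = 20/7, so
  g(x) = 20*x^2/7 + 13*x/5 + 102/35.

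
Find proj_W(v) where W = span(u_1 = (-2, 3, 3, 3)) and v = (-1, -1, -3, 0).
proj_W(v) = (20/31, -30/31, -30/31, -30/31)

Set up U = [u_1 | ... | u_1] ∈ R^(4×1). The projector onto W = col(U) is P = U (U^T U)^(-1) U^T.
Compute U^T U =
  [31],
and U^T v = (-10).
Solve U^T U · c = U^T v for the coefficients: c = (-10/31). The projection is proj_W(v) = U c.
Check: (v - proj_W(v)) · u_1 = 0  (should be 0).
Result: proj_W(v) = (20/31, -30/31, -30/31, -30/31).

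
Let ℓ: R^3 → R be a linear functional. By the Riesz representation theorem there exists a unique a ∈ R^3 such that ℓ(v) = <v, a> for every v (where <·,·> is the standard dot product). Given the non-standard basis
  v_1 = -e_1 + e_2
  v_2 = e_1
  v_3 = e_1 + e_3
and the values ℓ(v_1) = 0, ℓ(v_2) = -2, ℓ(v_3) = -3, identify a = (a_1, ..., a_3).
a = (-2, -2, -1)

Write a = (a_1, ..., a_3) in the standard basis. For each basis vector v_i, ℓ(v_i) = <v_i, a> is a linear equation in the a_j's. Collect the n equations into a matrix system V a = ℓ, where row i of V is v_i (expressed in the standard basis). Since V is invertible (lower-triangular with 1s on the diagonal, up to permutation), solve by back-substitution:
  V =
[[-1, 1, 0],
 [1, 0, 0],
 [1, 0, 1]]
  V a = (0, -2, -3)
Solving gives a = (-2, -2, -1).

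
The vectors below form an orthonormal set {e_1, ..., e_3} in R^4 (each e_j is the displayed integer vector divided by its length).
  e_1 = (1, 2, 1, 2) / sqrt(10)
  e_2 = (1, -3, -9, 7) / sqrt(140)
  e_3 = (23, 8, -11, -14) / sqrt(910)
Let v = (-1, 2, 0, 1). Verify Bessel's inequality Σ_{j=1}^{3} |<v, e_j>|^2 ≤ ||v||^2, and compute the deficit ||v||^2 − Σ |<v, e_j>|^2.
Σ |<v, e_j>|^2 = 194/65; ||v||^2 = 6; deficit = 196/65

Write each e_j = u_j / sqrt(<u_j, u_j>) where u_j is the displayed integer vector. Then <v, e_j> = <v, u_j> / sqrt(<u_j, u_j>), so |<v, e_j>|^2 = <v, u_j>^2 / <u_j, u_j>.
Coefficients: <v, e_1> = 5/sqrt(10), <v, e_2> = 0/sqrt(140), <v, e_3> = -21/sqrt(910).
Square and sum: Σ |<v, e_j>|^2 = 194/65.
Compute ||v||^2 = v·v = 6.
Deficit = 6 − 194/65 = 196/65 ≥ 0, confirming Bessel's inequality. (The deficit equals ||v − Σ <v,e_j> e_j||^2, the squared distance from v to span{e_j}.)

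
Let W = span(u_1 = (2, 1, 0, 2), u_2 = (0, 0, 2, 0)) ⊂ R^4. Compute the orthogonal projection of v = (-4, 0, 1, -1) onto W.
proj_W(v) = (-20/9, -10/9, 1, -20/9)

Set up U = [u_1 | ... | u_2] ∈ R^(4×2). The projector onto W = col(U) is P = U (U^T U)^(-1) U^T.
Compute U^T U =
  [9, 0]
  [0, 4],
and U^T v = (-10, 2).
Solve U^T U · c = U^T v for the coefficients: c = (-10/9, 1/2). The projection is proj_W(v) = U c.
Check: (v - proj_W(v)) · u_1 = 0  (should be 0).
Check: (v - proj_W(v)) · u_2 = 0  (should be 0).
Result: proj_W(v) = (-20/9, -10/9, 1, -20/9).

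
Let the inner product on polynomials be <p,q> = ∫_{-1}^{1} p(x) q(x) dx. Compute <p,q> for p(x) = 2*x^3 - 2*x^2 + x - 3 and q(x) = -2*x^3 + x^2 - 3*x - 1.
<p,q> = -38/21

Expand the product: p(x)·q(x) = -4*x^6 + 6*x^5 - 10*x^4 + 11*x^3 - 4*x^2 + 8*x + 3.
∫_{-1}^{1} of each monomial x^k gives [2/(k+1) if k even, 0 if k odd]. Integrating term-by-term (or equivalently evaluating the antiderivative F(x) = -4*x^7/7 + x^6 - 2*x^5 + 11*x^4/4 - 4*x^3/3 + 4*x^2 + 3*x at the endpoints):
  F(1) − F(−1) = 575/84 − (727/84) = -38/21.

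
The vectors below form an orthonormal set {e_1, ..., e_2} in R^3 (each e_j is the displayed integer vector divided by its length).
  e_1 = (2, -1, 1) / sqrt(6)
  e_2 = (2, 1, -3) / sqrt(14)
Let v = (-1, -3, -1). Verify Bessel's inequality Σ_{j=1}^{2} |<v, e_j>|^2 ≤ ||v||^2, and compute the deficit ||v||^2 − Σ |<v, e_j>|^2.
Σ |<v, e_j>|^2 = 2/7; ||v||^2 = 11; deficit = 75/7

Write each e_j = u_j / sqrt(<u_j, u_j>) where u_j is the displayed integer vector. Then <v, e_j> = <v, u_j> / sqrt(<u_j, u_j>), so |<v, e_j>|^2 = <v, u_j>^2 / <u_j, u_j>.
Coefficients: <v, e_1> = 0/sqrt(6), <v, e_2> = -2/sqrt(14).
Square and sum: Σ |<v, e_j>|^2 = 2/7.
Compute ||v||^2 = v·v = 11.
Deficit = 11 − 2/7 = 75/7 ≥ 0, confirming Bessel's inequality. (The deficit equals ||v − Σ <v,e_j> e_j||^2, the squared distance from v to span{e_j}.)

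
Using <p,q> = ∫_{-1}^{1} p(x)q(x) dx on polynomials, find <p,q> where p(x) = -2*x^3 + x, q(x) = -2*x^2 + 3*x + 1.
<p,q> = -2/5

Expand the product: p(x)·q(x) = 4*x^5 - 6*x^4 - 4*x^3 + 3*x^2 + x.
∫_{-1}^{1} of each monomial x^k gives [2/(k+1) if k even, 0 if k odd]. Integrating term-by-term (or equivalently evaluating the antiderivative F(x) = 2*x^6/3 - 6*x^5/5 - x^4 + x^3 + x^2/2 at the endpoints):
  F(1) − F(−1) = -1/30 − (11/30) = -2/5.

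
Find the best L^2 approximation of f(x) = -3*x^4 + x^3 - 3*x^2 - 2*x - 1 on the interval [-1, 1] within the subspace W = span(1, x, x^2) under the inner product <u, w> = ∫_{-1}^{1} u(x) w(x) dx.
g(x) = -39*x^2/7 - 7*x/5 - 26/35

The best approximation g ∈ W is the orthogonal projection of f onto W. Writing g = a_0 + a_1 x + a_2 x^2, the coefficients solve the normal equations G · a = b where
  G_{ij} = <φ_i, φ_j> and b_i = <f, φ_i>, with φ_0 = 1, φ_1 = x, φ_2 = x^2.
G =
  [2, 0, 2/3]
  [0, 2/3, 0]
  [2/3, 0, 2/5],
b = (-26/5, -14/15, -286/105).
Solving gives a_0 = -26/35, a_1 = -7/5, a_2 = -39/7, so
  g(x) = -39*x^2/7 - 7*x/5 - 26/35.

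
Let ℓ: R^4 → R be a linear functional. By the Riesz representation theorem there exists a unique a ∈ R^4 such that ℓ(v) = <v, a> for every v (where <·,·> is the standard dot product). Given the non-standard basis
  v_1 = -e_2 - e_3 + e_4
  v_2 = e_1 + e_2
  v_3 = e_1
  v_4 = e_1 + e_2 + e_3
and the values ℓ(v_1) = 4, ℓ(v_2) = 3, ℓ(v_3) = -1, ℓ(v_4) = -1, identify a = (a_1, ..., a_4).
a = (-1, 4, -4, 4)

Write a = (a_1, ..., a_4) in the standard basis. For each basis vector v_i, ℓ(v_i) = <v_i, a> is a linear equation in the a_j's. Collect the n equations into a matrix system V a = ℓ, where row i of V is v_i (expressed in the standard basis). Since V is invertible (lower-triangular with 1s on the diagonal, up to permutation), solve by back-substitution:
  V =
[[0, -1, -1, 1],
 [1, 1, 0, 0],
 [1, 0, 0, 0],
 [1, 1, 1, 0]]
  V a = (4, 3, -1, -1)
Solving gives a = (-1, 4, -4, 4).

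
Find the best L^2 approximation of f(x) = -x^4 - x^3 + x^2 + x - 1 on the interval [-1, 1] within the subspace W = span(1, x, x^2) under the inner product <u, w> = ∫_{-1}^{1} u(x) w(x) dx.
g(x) = x^2/7 + 2*x/5 - 32/35

The best approximation g ∈ W is the orthogonal projection of f onto W. Writing g = a_0 + a_1 x + a_2 x^2, the coefficients solve the normal equations G · a = b where
  G_{ij} = <φ_i, φ_j> and b_i = <f, φ_i>, with φ_0 = 1, φ_1 = x, φ_2 = x^2.
G =
  [2, 0, 2/3]
  [0, 2/3, 0]
  [2/3, 0, 2/5],
b = (-26/15, 4/15, -58/105).
Solving gives a_0 = -32/35, a_1 = 2/5, a_2 = 1/7, so
  g(x) = x^2/7 + 2*x/5 - 32/35.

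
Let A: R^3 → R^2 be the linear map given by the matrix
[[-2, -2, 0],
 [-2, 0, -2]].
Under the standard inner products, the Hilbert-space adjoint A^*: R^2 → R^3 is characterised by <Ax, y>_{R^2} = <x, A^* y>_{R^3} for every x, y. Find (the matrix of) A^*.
A^* = A^T =
[[-2, -2],
 [-2, 0],
 [0, -2]]

For real matrices with standard dot products, the defining identity <Ax, y> = <x, A^* y> gives (Ax)^T y = x^T (A^*) y, i.e. x^T A^T y = x^T (A^*) y. Since this holds for all x, y, we must have A^* = A^T. Therefore
A^* =
[[-2, -2],
 [-2, 0],
 [0, -2]].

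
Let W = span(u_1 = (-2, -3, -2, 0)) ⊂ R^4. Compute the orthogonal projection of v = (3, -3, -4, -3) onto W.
proj_W(v) = (-22/17, -33/17, -22/17, 0)

Set up U = [u_1 | ... | u_1] ∈ R^(4×1). The projector onto W = col(U) is P = U (U^T U)^(-1) U^T.
Compute U^T U =
  [17],
and U^T v = (11).
Solve U^T U · c = U^T v for the coefficients: c = (11/17). The projection is proj_W(v) = U c.
Check: (v - proj_W(v)) · u_1 = 0  (should be 0).
Result: proj_W(v) = (-22/17, -33/17, -22/17, 0).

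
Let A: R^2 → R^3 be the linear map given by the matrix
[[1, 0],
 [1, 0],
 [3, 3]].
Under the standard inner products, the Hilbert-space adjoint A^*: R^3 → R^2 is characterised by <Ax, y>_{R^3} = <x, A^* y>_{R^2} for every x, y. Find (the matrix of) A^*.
A^* = A^T =
[[1, 1, 3],
 [0, 0, 3]]

For real matrices with standard dot products, the defining identity <Ax, y> = <x, A^* y> gives (Ax)^T y = x^T (A^*) y, i.e. x^T A^T y = x^T (A^*) y. Since this holds for all x, y, we must have A^* = A^T. Therefore
A^* =
[[1, 1, 3],
 [0, 0, 3]].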